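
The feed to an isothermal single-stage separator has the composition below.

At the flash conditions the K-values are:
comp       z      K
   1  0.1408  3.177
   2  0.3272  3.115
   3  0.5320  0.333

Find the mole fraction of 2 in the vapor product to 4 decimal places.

Material balance + equilibrium reduce to Σ zᵢ(Kᵢ−1)/(1+β(Kᵢ−1)) = 0.
Feasibility: ΣzᵢKᵢ = 1.6437, Σzᵢ/Kᵢ = 1.7470 — both > 1, two phases present.
Newton iteration, β⁰ = 0.5:
  β = 0.5000: g = -0.04929, g' = -1.0315 → β = 0.4522
  β = 0.4522: g = 0.00007, g' = -1.0371 → β = 0.4523
Converged at β = 0.4523.
Compositions from xᵢ = zᵢ/(1+β(Kᵢ−1)), yᵢ = Kᵢxᵢ:
  1: x = 0.0709, y = 0.2254
  2: x = 0.1672, y = 0.5209
  3: x = 0.7618, y = 0.2537

y_2 = 0.5209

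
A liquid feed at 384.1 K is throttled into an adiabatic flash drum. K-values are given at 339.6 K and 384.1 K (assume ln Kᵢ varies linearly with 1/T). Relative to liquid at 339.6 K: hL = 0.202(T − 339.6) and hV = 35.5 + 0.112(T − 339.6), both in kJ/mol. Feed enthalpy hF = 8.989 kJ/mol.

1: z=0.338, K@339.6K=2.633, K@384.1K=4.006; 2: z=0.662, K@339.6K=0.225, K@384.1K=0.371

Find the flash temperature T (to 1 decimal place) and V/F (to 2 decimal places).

Adiabatic flash: solve Rachford–Rice at each trial T, then check hF = ψ·hV(T) + (1−ψ)·hL(T).
  T = 339.6 K: K = (2.633, 0.225), RR gives ψ = 0.031, H_out = 1.091 kJ/mol
  T = 384.1 K: K = (4.006, 0.371), RR gives ψ = 0.317, H_out = 18.977 kJ/mol
  T = 361.9 K: K = (3.291, 0.294), RR gives ψ = 0.190, H_out = 10.853 kJ/mol
  T = 350.8 K: K = (2.956, 0.258), RR gives ψ = 0.117, H_out = 6.305 kJ/mol
  T = 356.4 K: K = (3.123, 0.276), RR gives ψ = 0.155, H_out = 8.659 kJ/mol
  T = 359.1 K: K = (3.205, 0.284), RR gives ψ = 0.172, H_out = 9.749 kJ/mol
  T = 357.8 K: K = (3.166, 0.280), RR gives ψ = 0.164, H_out = 9.228 kJ/mol
Linear interpolation between T = 356.4 (H_out = 8.659) and T = 357.8 (H_out = 9.228) on hF = 8.989 gives T ≈ 357.2 K, at which ψ = 0.16.

T = 357.2 K, V/F = 0.16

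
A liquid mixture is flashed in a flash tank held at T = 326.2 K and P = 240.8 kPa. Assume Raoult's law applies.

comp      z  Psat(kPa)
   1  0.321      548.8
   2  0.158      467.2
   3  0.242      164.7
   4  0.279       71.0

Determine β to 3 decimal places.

Raoult's law: Kᵢ = Pᵢˢᵃᵗ/P = Pᵢˢᵃᵗ/240.8.
  K_1 = 548.8/240.8 = 2.27907, K_2 = 467.2/240.8 = 1.94020, K_3 = 164.7/240.8 = 0.68397, K_4 = 71.0/240.8 = 0.29485
Newton iteration, β⁰ = 0.57:
  β = 0.570: g = -0.0881, g' = -0.659 → β = 0.436
  β = 0.436: g = -0.0040, g' = -0.609 → β = 0.430
Converged at β = 0.430.

β = 0.430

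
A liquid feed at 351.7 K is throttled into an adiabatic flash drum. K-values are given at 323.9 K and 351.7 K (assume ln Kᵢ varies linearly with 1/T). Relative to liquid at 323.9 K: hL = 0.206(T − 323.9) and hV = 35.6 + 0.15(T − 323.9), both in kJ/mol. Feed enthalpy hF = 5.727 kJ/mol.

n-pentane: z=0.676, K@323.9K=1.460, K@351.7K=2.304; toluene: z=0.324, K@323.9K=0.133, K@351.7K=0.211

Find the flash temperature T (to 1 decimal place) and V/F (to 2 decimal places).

T = 325.8 K, V/F = 0.15

Adiabatic flash: solve Rachford–Rice at each trial T, then check hF = ψ·hV(T) + (1−ψ)·hL(T).
  T = 323.9 K: K = (1.460, 0.133), RR gives ψ = 0.075, H_out = 2.683 kJ/mol
  T = 351.7 K: K = (2.304, 0.211), RR gives ψ = 0.608, H_out = 26.436 kJ/mol
  T = 337.8 K: K = (1.851, 0.169), RR gives ψ = 0.433, H_out = 17.942 kJ/mol
  T = 330.9 K: K = (1.650, 0.150), RR gives ψ = 0.297, H_out = 11.898 kJ/mol
  T = 327.4 K: K = (1.553, 0.142), RR gives ψ = 0.201, H_out = 7.855 kJ/mol
  T = 325.6 K: K = (1.505, 0.137), RR gives ψ = 0.141, H_out = 5.371 kJ/mol
  T = 326.5 K: K = (1.529, 0.139), RR gives ψ = 0.173, H_out = 6.654 kJ/mol
Linear interpolation between T = 325.6 (H_out = 5.371) and T = 326.5 (H_out = 6.654) on hF = 5.727 gives T ≈ 325.8 K, at which ψ = 0.15.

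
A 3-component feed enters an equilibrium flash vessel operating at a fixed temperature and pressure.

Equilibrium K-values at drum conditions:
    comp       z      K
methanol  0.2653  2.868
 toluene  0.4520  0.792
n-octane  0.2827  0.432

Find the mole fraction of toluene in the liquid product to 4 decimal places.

x_toluene = 0.4870

Let ψ = V/F and solve Σ zᵢ(Kᵢ−1)/(1+ψ(Kᵢ−1)) = 0.
Feasibility: ΣzᵢKᵢ = 1.2410, Σzᵢ/Kᵢ = 1.3176 — both > 1, two phases present.
Newton iteration, ψ⁰ = 0.36:
  ψ = 0.3600: g = -0.00716, g' = -0.4979 → ψ = 0.3456
  ψ = 0.3456: g = 0.00006, g' = -0.5058 → ψ = 0.3457
Converged at ψ = 0.3457.
Compositions from xᵢ = zᵢ/(1+ψ(Kᵢ−1)), yᵢ = Kᵢxᵢ:
  methanol: x = 0.1612, y = 0.4623
  toluene: x = 0.4870, y = 0.3857
  n-octane: x = 0.3518, y = 0.1520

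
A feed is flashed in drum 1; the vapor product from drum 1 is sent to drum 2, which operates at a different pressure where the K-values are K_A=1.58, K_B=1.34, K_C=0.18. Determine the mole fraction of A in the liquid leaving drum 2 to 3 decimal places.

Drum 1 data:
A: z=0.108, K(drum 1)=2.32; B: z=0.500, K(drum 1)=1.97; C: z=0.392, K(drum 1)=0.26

Drum 1:
Rachford–Rice: g(ψ₁) = Σ zᵢ(Kᵢ−1)/(1+ψ₁(Kᵢ−1)) = 0.
g(0) = ΣzᵢKᵢ − 1 = 0.337 and g(1) = 1 − Σzᵢ/Kᵢ = -0.808, so a root lies in (0, 1).
Newton–Raphson from ψ₁ = 0.4:
  ψ₁ = 0.400: g = 0.0307, g' = -0.758 → ψ₁ = 0.440
Converged at ψ₁ = 0.440.
Drum-1 compositions:
  A: x = 0.068, y = 0.159
  B: x = 0.350, y = 0.690
  C: x = 0.581, y = 0.151
Drum-2 feed = drum-1 vapor: z₂ = (0.1585, 0.6904, 0.1511).
Drum 2:
Material balance + equilibrium reduce to Σ zᵢ(Kᵢ−1)/(1+ψ₂(Kᵢ−1)) = 0.
Check two-phase: ΣzᵢKᵢ = 1.203 > 1 and Σzᵢ/Kᵢ = 1.455 > 1, so g(0) = 0.203 > 0 and g(1) = -0.455 < 0.
Iterate (Newton) starting at ψ₂ = 0.39:
  ψ₂ = 0.390: g = 0.1000, g' = -0.317 → ψ₂ = 0.705
  ψ₂ = 0.705: g = -0.0393, g' = -0.650 → ψ₂ = 0.645
  ψ₂ = 0.645: g = -0.0035, g' = -0.540 → ψ₂ = 0.638
Converged at ψ₂ = 0.638.
  A: x = 0.116, y = 0.183
  B: x = 0.567, y = 0.760
  C: x = 0.317, y = 0.057

x_A (drum 2) = 0.116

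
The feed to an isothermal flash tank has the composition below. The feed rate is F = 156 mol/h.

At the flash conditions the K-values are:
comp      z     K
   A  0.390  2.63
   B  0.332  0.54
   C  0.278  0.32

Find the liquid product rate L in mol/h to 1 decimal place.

L = 106.7 mol/h

Rachford–Rice: g(ψ) = Σ zᵢ(Kᵢ−1)/(1+ψ(Kᵢ−1)) = 0.
Check two-phase: ΣzᵢKᵢ = 1.294 > 1 and Σzᵢ/Kᵢ = 1.632 > 1, so g(0) = 0.294 > 0 and g(1) = -0.632 < 0.
Newton iteration, ψ⁰ = 0.32:
  ψ = 0.320: g = -0.0029, g' = -0.754 → ψ = 0.316
Converged at ψ = 0.316.
Then V = ψ·F = 0.3161·156 = 49.3 mol/h and L = F − V = 106.7 mol/h.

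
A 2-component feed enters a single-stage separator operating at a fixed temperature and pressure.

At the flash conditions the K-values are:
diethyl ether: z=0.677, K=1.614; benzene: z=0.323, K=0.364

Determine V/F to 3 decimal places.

Binary case is linear: z₁(K₁−1)(1+V/F(K₂−1)) + z₂(K₂−1)(1+V/F(K₁−1)) = 0
⇒ V/F = [z₁(K₁−1)+z₂(K₂−1)] / [−(K₁−1)(K₂−1)] = 0.2103/0.3905 = 0.538

V/F = 0.538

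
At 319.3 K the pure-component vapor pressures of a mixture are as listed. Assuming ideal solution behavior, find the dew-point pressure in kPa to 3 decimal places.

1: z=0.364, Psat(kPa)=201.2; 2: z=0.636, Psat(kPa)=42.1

Pdew = 59.116 kPa

At the dew point ψ → 1, so Σzᵢ/Kᵢ = 1 with Kᵢ = Pᵢˢᵃᵗ/P ⇒ 1/P = Σzᵢ/Pᵢˢᵃᵗ.
1/P = 0.364/201.2 + 0.636/42.1 = 0.016916 ⇒ P = 59.116 kPa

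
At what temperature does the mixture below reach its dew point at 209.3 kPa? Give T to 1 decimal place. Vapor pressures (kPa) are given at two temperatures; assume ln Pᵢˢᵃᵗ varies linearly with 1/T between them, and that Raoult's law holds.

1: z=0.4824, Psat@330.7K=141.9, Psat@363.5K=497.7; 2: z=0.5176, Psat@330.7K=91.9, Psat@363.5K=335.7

Dew-point temperature: Σzᵢ·P/Pᵢˢᵃᵗ(T) = 1. Interpolate ln Pᵢˢᵃᵗ = aᵢ + bᵢ/T.
  T = 330.7 K: ΣzᵢP/Pᵢˢᵃᵗ = 1.8904
  T = 363.5 K: ΣzᵢP/Pᵢˢᵃᵗ = 0.5256
  T = 347.1 K: ΣzᵢP/Pᵢˢᵃᵗ = 0.9670
  T = 338.9 K: ΣzᵢP/Pᵢˢᵃᵗ = 1.3411
  T = 343.0 K: ΣzᵢP/Pᵢˢᵃᵗ = 1.1366
  T = 345.1 K: ΣzᵢP/Pᵢˢᵃᵗ = 1.0458
  T = 346.1 K: ΣzᵢP/Pᵢˢᵃᵗ = 1.0055
Interpolating between 346.1 K and 347.1 K gives T ≈ 346.2 K.

T = 346.2 K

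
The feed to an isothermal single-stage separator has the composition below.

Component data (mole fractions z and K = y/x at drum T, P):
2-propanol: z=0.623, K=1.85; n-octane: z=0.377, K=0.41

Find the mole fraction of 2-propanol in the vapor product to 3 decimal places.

y_2-propanol = 0.758

Rachford–Rice: g(V/F) = Σ zᵢ(Kᵢ−1)/(1+V/F(Kᵢ−1)) = 0.
g(0) = ΣzᵢKᵢ − 1 = 0.307 and g(1) = 1 − Σzᵢ/Kᵢ = -0.256, so a root lies in (0, 1).
Binary case is linear: z₁(K₁−1)(1+V/F(K₂−1)) + z₂(K₂−1)(1+V/F(K₁−1)) = 0
⇒ V/F = [z₁(K₁−1)+z₂(K₂−1)] / [−(K₁−1)(K₂−1)] = 0.3071/0.5015 = 0.612
Compositions from xᵢ = zᵢ/(1+V/F(Kᵢ−1)), yᵢ = Kᵢxᵢ:
  2-propanol: x = 0.410, y = 0.758
  n-octane: x = 0.590, y = 0.242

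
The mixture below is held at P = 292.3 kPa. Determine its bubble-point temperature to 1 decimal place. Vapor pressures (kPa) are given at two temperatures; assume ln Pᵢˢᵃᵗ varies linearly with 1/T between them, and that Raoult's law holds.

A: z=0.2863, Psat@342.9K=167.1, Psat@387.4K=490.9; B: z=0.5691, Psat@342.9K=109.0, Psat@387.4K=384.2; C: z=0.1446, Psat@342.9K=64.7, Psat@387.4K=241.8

T = 375.3 K

Bubble-point temperature: ΣzᵢPᵢˢᵃᵗ(T) = P. Interpolate ln Pᵢˢᵃᵗ = aᵢ + bᵢ/T.
  T = 342.9 K: ΣzᵢPᵢˢᵃᵗ = 119.23 kPa
  T = 387.4 K: ΣzᵢPᵢˢᵃᵗ = 394.16 kPa
  T = 365.1 K: ΣzᵢPᵢˢᵃᵗ = 224.28 kPa
  T = 376.2 K: ΣzᵢPᵢˢᵃᵗ = 299.37 kPa
  T = 370.6 K: ΣzᵢPᵢˢᵃᵗ = 259.33 kPa
  T = 373.4 K: ΣzᵢPᵢˢᵃᵗ = 278.77 kPa
  T = 374.8 K: ΣzᵢPᵢˢᵃᵗ = 288.93 kPa
Interpolating between 374.8 K and 376.2 K gives T ≈ 375.3 K.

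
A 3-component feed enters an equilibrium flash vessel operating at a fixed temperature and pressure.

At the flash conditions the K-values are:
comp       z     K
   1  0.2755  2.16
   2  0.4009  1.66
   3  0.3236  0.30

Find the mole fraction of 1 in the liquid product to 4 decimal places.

x_1 = 0.1645

Let ψ = V/F and solve Σ zᵢ(Kᵢ−1)/(1+ψ(Kᵢ−1)) = 0.
Feasibility: ΣzᵢKᵢ = 1.3577, Σzᵢ/Kᵢ = 1.4477 — both > 1, two phases present.
Newton iteration, ψ⁰ = 0.5:
  ψ = 0.5000: g = 0.05272, g' = -0.6225 → ψ = 0.5847
  ψ = 0.5847: g = -0.00212, g' = -0.6769 → ψ = 0.5816
Converged at ψ = 0.5816.
Compositions from xᵢ = zᵢ/(1+ψ(Kᵢ−1)), yᵢ = Kᵢxᵢ:
  1: x = 0.1645, y = 0.3554
  2: x = 0.2897, y = 0.4809
  3: x = 0.5458, y = 0.1637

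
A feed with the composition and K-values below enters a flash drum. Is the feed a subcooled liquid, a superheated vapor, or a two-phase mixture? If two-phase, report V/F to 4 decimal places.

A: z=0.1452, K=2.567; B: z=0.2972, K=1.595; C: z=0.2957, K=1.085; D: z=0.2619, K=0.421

two-phase, V/F = 0.7054

ΣzᵢKᵢ = 1.2779; Σzᵢ/Kᵢ = 1.1375.
Both exceed 1, so a two-phase solution exists.
Let ψ = V/F and solve Σ zᵢ(Kᵢ−1)/(1+ψ(Kᵢ−1)) = 0.
Newton iteration, ψ⁰ = 0.5:
  ψ = 0.5000: g = 0.07454, g' = -0.3505 → ψ = 0.7127
  ψ = 0.7127: g = -0.00281, g' = -0.3879 → ψ = 0.7054
Converged at ψ = 0.7054.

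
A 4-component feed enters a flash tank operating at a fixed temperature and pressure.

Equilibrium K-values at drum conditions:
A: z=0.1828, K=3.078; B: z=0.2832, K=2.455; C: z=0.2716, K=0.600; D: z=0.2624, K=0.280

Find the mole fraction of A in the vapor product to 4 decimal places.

y_A = 0.2782

Let β = V/F and solve Σ zᵢ(Kᵢ−1)/(1+β(Kᵢ−1)) = 0.
Feasibility: ΣzᵢKᵢ = 1.4943, Σzᵢ/Kᵢ = 1.5646 — both > 1, two phases present.
Newton–Raphson from β = 0.5:
  β = 0.5000: g = -0.00618, g' = -0.7908 → β = 0.4922
Converged at β = 0.4922.
Compositions from xᵢ = zᵢ/(1+β(Kᵢ−1)), yᵢ = Kᵢxᵢ:
  A: x = 0.0904, y = 0.2782
  B: x = 0.1650, y = 0.4051
  C: x = 0.3382, y = 0.2029
  D: x = 0.4064, y = 0.1138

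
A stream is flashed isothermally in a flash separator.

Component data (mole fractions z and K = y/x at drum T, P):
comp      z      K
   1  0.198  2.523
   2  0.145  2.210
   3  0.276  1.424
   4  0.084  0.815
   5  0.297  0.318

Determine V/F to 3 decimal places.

Material balance + equilibrium reduce to Σ zᵢ(Kᵢ−1)/(1+V/F(Kᵢ−1)) = 0.
Check two-phase: ΣzᵢKᵢ = 1.376 > 1 and Σzᵢ/Kᵢ = 1.375 > 1, so g(0) = 0.376 > 0 and g(1) = -0.375 < 0.
Newton–Raphson from V/F = 0.5:
  V/F = 0.500: g = 0.0526, g' = -0.586 → V/F = 0.590
  V/F = 0.590: g = -0.0014, g' = -0.622 → V/F = 0.587
Converged at V/F = 0.587.

V/F = 0.587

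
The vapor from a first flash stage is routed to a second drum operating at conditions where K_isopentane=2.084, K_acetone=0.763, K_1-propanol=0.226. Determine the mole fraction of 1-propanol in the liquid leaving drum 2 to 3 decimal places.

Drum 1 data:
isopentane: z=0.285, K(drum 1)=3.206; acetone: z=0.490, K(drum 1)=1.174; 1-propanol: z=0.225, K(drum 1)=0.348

x_1-propanol (drum 2) = 0.201

Drum 1:
Iterate (Newton) starting at ψ₁ = 0.5:
  ψ₁ = 0.500: g = 0.1597, g' = -0.537 → ψ₁ = 0.798
  ψ₁ = 0.798: g = -0.0030, g' = -0.609 → ψ₁ = 0.793
Converged at ψ₁ = 0.793.
Drum-1 compositions:
  isopentane: x = 0.104, y = 0.332
  acetone: x = 0.431, y = 0.506
  1-propanol: x = 0.466, y = 0.162
Drum-2 feed = drum-1 vapor: z₂ = (0.3324, 0.5055, 0.1621).
Drum 2:
Material balance + equilibrium reduce to Σ zᵢ(Kᵢ−1)/(1+ψ₂(Kᵢ−1)) = 0.
Check two-phase: ΣzᵢKᵢ = 1.115 > 1 and Σzᵢ/Kᵢ = 1.539 > 1, so g(0) = 0.115 > 0 and g(1) = -0.539 < 0.
Newton iteration, ψ₂⁰ = 0.43:
  ψ₂ = 0.430: g = -0.0757, g' = -0.435 → ψ₂ = 0.256
  ψ₂ = 0.256: g = -0.0020, g' = -0.423 → ψ₂ = 0.251
Converged at ψ₂ = 0.251.
  isopentane: x = 0.261, y = 0.544
  acetone: x = 0.538, y = 0.410
  1-propanol: x = 0.201, y = 0.045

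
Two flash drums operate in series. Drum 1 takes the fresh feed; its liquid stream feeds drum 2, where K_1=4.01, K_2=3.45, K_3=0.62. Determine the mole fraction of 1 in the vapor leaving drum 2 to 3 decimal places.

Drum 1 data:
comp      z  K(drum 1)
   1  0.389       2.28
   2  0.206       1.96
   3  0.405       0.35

Drum 1:
Material balance + equilibrium reduce to Σ zᵢ(Kᵢ−1)/(1+ψ₁(Kᵢ−1)) = 0.
Feasibility: ΣzᵢKᵢ = 1.432, Σzᵢ/Kᵢ = 1.433 — both > 1, two phases present.
Newton iteration, ψ₁⁰ = 0.65:
  ψ₁ = 0.650: g = -0.0623, g' = -0.775 → ψ₁ = 0.570
  ψ₁ = 0.570: g = -0.0022, g' = -0.724 → ψ₁ = 0.567
Converged at ψ₁ = 0.567.
Drum-1 compositions:
  1: x = 0.225, y = 0.514
  2: x = 0.133, y = 0.262
  3: x = 0.641, y = 0.224
Drum-2 feed = drum-1 liquid: z₂ = (0.2255, 0.1334, 0.6411).
Drum 2:
Material balance + equilibrium reduce to Σ zᵢ(Kᵢ−1)/(1+ψ₂(Kᵢ−1)) = 0.
g(0) = ΣzᵢKᵢ − 1 = 0.762 and g(1) = 1 − Σzᵢ/Kᵢ = -0.129, so a root lies in (0, 1).
Newton iteration, ψ₂⁰ = 0.5:
  ψ₂ = 0.500: g = 0.1171, g' = -0.628 → ψ₂ = 0.686
  ψ₂ = 0.686: g = 0.0137, g' = -0.498 → ψ₂ = 0.714
Converged at ψ₂ = 0.714.
  1: x = 0.072, y = 0.287
  2: x = 0.049, y = 0.167
  3: x = 0.880, y = 0.546

y_1 (drum 2) = 0.287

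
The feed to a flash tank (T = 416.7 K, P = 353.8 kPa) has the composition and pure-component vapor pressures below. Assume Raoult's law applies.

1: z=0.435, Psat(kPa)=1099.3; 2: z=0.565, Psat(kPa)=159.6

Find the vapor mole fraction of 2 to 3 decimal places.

Raoult's law: Kᵢ = Pᵢˢᵃᵗ/P = Pᵢˢᵃᵗ/353.8.
  K_1 = 1099.3/353.8 = 3.10712, K_2 = 159.6/353.8 = 0.45110
Iterate (Newton) starting at V/F = 0.5:
  V/F = 0.500: g = 0.0189, g' = -0.781 → V/F = 0.524
Converged at V/F = 0.524.
Compositions from xᵢ = zᵢ/(1+V/F(Kᵢ−1)), yᵢ = Kᵢxᵢ:
  1: x = 0.207, y = 0.642
  2: x = 0.793, y = 0.358

y_2 = 0.358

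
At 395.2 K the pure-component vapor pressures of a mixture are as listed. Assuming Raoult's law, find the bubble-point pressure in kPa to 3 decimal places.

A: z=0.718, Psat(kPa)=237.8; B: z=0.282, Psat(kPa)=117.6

At the bubble point ψ → 0, so ΣzᵢKᵢ = 1 with Kᵢ = Pᵢˢᵃᵗ/P ⇒ P = ΣzᵢPᵢˢᵃᵗ.
P = 0.718·237.8 + 0.282·117.6 = 203.904 kPa

Pbub = 203.904 kPa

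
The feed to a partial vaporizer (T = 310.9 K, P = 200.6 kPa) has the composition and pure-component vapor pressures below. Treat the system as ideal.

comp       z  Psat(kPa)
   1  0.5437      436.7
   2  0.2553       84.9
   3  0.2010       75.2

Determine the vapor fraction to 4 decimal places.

Raoult's law: Kᵢ = Pᵢˢᵃᵗ/P = Pᵢˢᵃᵗ/200.6.
  K_1 = 436.7/200.6 = 2.176969, K_2 = 84.9/200.6 = 0.423230, K_3 = 75.2/200.6 = 0.374875
Newton–Raphson from ψ = 0.37:
  ψ = 0.3700: g = 0.09513, g' = -0.6357 → ψ = 0.5196
  ψ = 0.5196: g = 0.00069, g' = -0.6355 → ψ = 0.5207
Converged at ψ = 0.5207.

ψ = 0.5207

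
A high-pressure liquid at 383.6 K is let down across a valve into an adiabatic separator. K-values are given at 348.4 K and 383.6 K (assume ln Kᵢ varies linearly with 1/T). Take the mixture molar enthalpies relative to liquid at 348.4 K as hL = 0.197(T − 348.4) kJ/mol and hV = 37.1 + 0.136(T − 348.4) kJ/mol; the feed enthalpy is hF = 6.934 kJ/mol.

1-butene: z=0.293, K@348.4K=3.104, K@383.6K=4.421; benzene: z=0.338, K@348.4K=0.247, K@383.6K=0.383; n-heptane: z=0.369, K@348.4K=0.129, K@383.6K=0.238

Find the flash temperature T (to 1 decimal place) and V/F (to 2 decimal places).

T = 363.1 K, V/F = 0.11

Adiabatic flash: solve Rachford–Rice at each trial T, then check hF = ψ·hV(T) + (1−ψ)·hL(T).
  T = 348.4 K: K = (3.104, 0.247, 0.129), RR gives ψ = 0.024, H_out = 0.877 kJ/mol
  T = 383.6 K: K = (4.421, 0.383, 0.238), RR gives ψ = 0.216, H_out = 14.467 kJ/mol
  T = 366.0 K: K = (3.736, 0.311, 0.178), RR gives ψ = 0.128, H_out = 8.061 kJ/mol
  T = 357.2 K: K = (3.413, 0.278, 0.152), RR gives ψ = 0.079, H_out = 4.615 kJ/mol
  T = 361.6 K: K = (3.573, 0.294, 0.165), RR gives ψ = 0.104, H_out = 6.367 kJ/mol
  T = 363.8 K: K = (3.654, 0.302, 0.171), RR gives ψ = 0.116, H_out = 7.221 kJ/mol
Linear interpolation between T = 361.6 (H_out = 6.367) and T = 363.8 (H_out = 7.221) on hF = 6.934 gives T ≈ 363.1 K, at which ψ = 0.11.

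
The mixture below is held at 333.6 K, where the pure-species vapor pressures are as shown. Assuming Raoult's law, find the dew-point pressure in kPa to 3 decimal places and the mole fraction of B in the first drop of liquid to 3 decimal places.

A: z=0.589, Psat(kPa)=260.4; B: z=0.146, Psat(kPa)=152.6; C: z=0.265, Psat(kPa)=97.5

At the dew point ψ → 1, so Σzᵢ/Kᵢ = 1 with Kᵢ = Pᵢˢᵃᵗ/P ⇒ 1/P = Σzᵢ/Pᵢˢᵃᵗ.
1/P = 0.589/260.4 + 0.146/152.6 + 0.265/97.5 = 0.005937 ⇒ P = 168.446 kPa
xᵢ = zᵢP/Pᵢˢᵃᵗ ⇒ x_B = 0.146·168.446/152.6 = 0.161

Pdew = 168.446 kPa, x_B = 0.161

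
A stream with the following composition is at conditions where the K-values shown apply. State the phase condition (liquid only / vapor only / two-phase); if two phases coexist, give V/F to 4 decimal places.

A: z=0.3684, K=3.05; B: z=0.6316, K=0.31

two-phase, V/F = 0.2258

ΣzᵢKᵢ = 1.3194; Σzᵢ/Kᵢ = 2.1582.
Both exceed 1, so a two-phase solution exists.
Let ψ = V/F and solve Σ zᵢ(Kᵢ−1)/(1+ψ(Kᵢ−1)) = 0.
Newton–Raphson from ψ = 0.59:
  ψ = 0.5900: g = -0.39323, g' = -1.1725 → ψ = 0.2546
  ψ = 0.2546: g = -0.03249, g' = -1.1109 → ψ = 0.2254
  ψ = 0.2254: g = 0.00049, g' = -1.1459 → ψ = 0.2258
Converged at ψ = 0.2258.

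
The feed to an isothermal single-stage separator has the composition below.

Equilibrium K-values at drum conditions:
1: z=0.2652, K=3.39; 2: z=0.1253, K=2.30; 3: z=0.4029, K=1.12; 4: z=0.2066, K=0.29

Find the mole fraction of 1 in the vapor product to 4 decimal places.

Material balance + equilibrium reduce to Σ zᵢ(Kᵢ−1)/(1+ψ(Kᵢ−1)) = 0.
Feasibility: ΣzᵢKᵢ = 1.6984, Σzᵢ/Kᵢ = 1.2049 — both > 1, two phases present.
Iterate (Newton) starting at ψ = 0.52:
  ψ = 0.5200: g = 0.19276, g' = -0.6434 → ψ = 0.8196
  ψ = 0.8196: g = -0.01375, g' = -0.8233 → ψ = 0.8029
  ψ = 0.8029: g = -0.00023, g' = -0.7967 → ψ = 0.8026
Converged at ψ = 0.8026.
Compositions from xᵢ = zᵢ/(1+ψ(Kᵢ−1)), yᵢ = Kᵢxᵢ:
  1: x = 0.0909, y = 0.3081
  2: x = 0.0613, y = 0.1410
  3: x = 0.3675, y = 0.4116
  4: x = 0.4803, y = 0.1393

y_1 = 0.3081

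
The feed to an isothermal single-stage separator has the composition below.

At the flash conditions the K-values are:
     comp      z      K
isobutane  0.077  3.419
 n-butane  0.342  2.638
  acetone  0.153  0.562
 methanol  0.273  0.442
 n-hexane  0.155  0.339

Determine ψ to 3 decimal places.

ψ = 0.422

Let ψ = V/F and solve Σ zᵢ(Kᵢ−1)/(1+ψ(Kᵢ−1)) = 0.
g(0) = ΣzᵢKᵢ − 1 = 0.425 and g(1) = 1 − Σzᵢ/Kᵢ = -0.499, so a root lies in (0, 1).
Newton–Raphson from ψ = 0.69:
  ψ = 0.690: g = -0.1994, g' = -0.779 → ψ = 0.434
  ψ = 0.434: g = -0.0093, g' = -0.747 → ψ = 0.422
Converged at ψ = 0.422.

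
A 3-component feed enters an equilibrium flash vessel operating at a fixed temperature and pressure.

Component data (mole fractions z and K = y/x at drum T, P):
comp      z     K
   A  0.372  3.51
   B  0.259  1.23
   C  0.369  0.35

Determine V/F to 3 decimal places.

Rachford–Rice: g(V/F) = Σ zᵢ(Kᵢ−1)/(1+V/F(Kᵢ−1)) = 0.
g(0) = ΣzᵢKᵢ − 1 = 0.753 and g(1) = 1 − Σzᵢ/Kᵢ = -0.371, so a root lies in (0, 1).
Newton–Raphson from V/F = 0.49:
  V/F = 0.490: g = 0.1203, g' = -0.818 → V/F = 0.637
  V/F = 0.637: g = 0.0018, g' = -0.812 → V/F = 0.639
Converged at V/F = 0.639.

V/F = 0.639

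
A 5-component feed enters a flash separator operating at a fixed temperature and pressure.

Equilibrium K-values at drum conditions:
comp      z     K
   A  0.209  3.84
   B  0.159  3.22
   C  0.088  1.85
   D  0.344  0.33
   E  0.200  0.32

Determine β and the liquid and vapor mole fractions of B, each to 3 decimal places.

β = 0.418, x_B = 0.083, y_B = 0.266

Newton iteration, β⁰ = 0.39:
  β = 0.390: g = 0.0299, g' = -1.095 → β = 0.417
  β = 0.417: g = 0.0003, g' = -1.077 → β = 0.418
Converged at β = 0.418.
Compositions from xᵢ = zᵢ/(1+β(Kᵢ−1)), yᵢ = Kᵢxᵢ:
  A: x = 0.096, y = 0.367
  B: x = 0.083, y = 0.266
  C: x = 0.065, y = 0.120
  D: x = 0.478, y = 0.158
  E: x = 0.279, y = 0.089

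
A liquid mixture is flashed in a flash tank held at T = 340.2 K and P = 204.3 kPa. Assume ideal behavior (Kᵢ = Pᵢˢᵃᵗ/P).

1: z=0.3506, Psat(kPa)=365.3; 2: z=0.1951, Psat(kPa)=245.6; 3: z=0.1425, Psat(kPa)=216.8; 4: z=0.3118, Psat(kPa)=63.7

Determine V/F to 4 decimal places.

Raoult's law: Kᵢ = Pᵢˢᵃᵗ/P = Pᵢˢᵃᵗ/204.3.
  K_1 = 365.3/204.3 = 1.788057, K_2 = 245.6/204.3 = 1.202154, K_3 = 216.8/204.3 = 1.061185, K_4 = 63.7/204.3 = 0.311796
Newton–Raphson from V/F = 0.48:
  V/F = 0.4800: g = -0.07555, g' = -0.4511 → V/F = 0.3125
  V/F = 0.3125: g = -0.00603, g' = -0.3874 → V/F = 0.2969
Converged at V/F = 0.2969.

V/F = 0.2969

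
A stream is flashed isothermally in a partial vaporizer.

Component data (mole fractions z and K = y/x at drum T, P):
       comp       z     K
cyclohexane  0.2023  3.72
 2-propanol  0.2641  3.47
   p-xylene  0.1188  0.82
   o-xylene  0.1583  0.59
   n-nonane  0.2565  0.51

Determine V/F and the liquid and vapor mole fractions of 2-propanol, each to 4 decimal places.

V/F = 0.9159, x_2-propanol = 0.0810, y_2-propanol = 0.2809

Newton iteration, V/F⁰ = 0.5:
  V/F = 0.5000: g = 0.25342, g' = -0.7461 → V/F = 0.8397
  V/F = 0.8397: g = 0.04206, g' = -0.5543 → V/F = 0.9155
  V/F = 0.9155: g = 0.00022, g' = -0.5506 → V/F = 0.9159
Converged at V/F = 0.9159.
Compositions from xᵢ = zᵢ/(1+V/F(Kᵢ−1)), yᵢ = Kᵢxᵢ:
  cyclohexane: x = 0.0579, y = 0.2155
  2-propanol: x = 0.0810, y = 0.2809
  p-xylene: x = 0.1423, y = 0.1166
  o-xylene: x = 0.2535, y = 0.1496
  n-nonane: x = 0.4654, y = 0.2373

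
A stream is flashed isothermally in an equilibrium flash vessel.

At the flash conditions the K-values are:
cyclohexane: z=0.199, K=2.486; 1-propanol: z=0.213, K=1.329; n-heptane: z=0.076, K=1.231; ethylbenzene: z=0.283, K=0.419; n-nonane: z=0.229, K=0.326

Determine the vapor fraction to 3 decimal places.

ψ = 0.104

Material balance + equilibrium reduce to Σ zᵢ(Kᵢ−1)/(1+ψ(Kᵢ−1)) = 0.
g(0) = ΣzᵢKᵢ − 1 = 0.065 and g(1) = 1 − Σzᵢ/Kᵢ = -0.680, so a root lies in (0, 1).
Newton–Raphson from ψ = 0.5:
  ψ = 0.500: g = -0.2190, g' = -0.591 → ψ = 0.130
  ψ = 0.130: g = -0.0148, g' = -0.571 → ψ = 0.104
Converged at ψ = 0.104.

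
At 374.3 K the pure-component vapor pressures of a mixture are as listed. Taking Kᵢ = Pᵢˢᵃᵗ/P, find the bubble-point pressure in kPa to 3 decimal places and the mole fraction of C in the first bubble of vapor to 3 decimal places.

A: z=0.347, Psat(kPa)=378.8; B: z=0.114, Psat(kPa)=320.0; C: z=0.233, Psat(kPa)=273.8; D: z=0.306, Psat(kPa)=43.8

Pbub = 245.122 kPa, y_C = 0.260

At the bubble point ψ → 0, so ΣzᵢKᵢ = 1 with Kᵢ = Pᵢˢᵃᵗ/P ⇒ P = ΣzᵢPᵢˢᵃᵗ.
P = 0.347·378.8 + 0.114·320.0 + 0.233·273.8 + 0.306·43.8 = 245.122 kPa
yᵢ = zᵢPᵢˢᵃᵗ/P ⇒ y_C = 0.233·273.8/245.122 = 0.260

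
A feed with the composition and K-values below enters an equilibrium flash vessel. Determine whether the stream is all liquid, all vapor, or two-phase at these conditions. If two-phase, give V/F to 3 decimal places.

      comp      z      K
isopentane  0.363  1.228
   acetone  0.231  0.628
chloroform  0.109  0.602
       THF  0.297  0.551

ΣzᵢKᵢ = 0.820; Σzᵢ/Kᵢ = 1.384.
Since ΣzᵢKᵢ < 1 the mixture is below its bubble point — single liquid phase.

all liquid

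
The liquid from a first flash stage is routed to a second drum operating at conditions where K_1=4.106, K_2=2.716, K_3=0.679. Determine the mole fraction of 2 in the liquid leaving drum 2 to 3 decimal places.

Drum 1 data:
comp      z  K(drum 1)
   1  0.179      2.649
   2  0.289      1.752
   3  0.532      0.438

x_2 (drum 2) = 0.100

Drum 1:
Newton iteration, ψ₁⁰ = 0.5:
  ψ₁ = 0.500: g = -0.0961, g' = -0.558 → ψ₁ = 0.328
  ψ₁ = 0.328: g = -0.0005, g' = -0.563 → ψ₁ = 0.327
Converged at ψ₁ = 0.327.
Drum-1 compositions:
  1: x = 0.116, y = 0.308
  2: x = 0.232, y = 0.406
  3: x = 0.652, y = 0.285
Drum-2 feed = drum-1 liquid: z₂ = (0.1163, 0.2320, 0.6517).
Drum 2:
Let ψ₂ = V/F and solve Σ zᵢ(Kᵢ−1)/(1+ψ₂(Kᵢ−1)) = 0.
g(0) = ΣzᵢKᵢ − 1 = 0.550 and g(1) = 1 − Σzᵢ/Kᵢ = -0.074, so a root lies in (0, 1).
Newton–Raphson from ψ₂ = 0.5:
  ψ₂ = 0.500: g = 0.1066, g' = -0.465 → ψ₂ = 0.729
  ψ₂ = 0.729: g = 0.0144, g' = -0.355 → ψ₂ = 0.770
Converged at ψ₂ = 0.770.
  1: x = 0.034, y = 0.141
  2: x = 0.100, y = 0.271
  3: x = 0.866, y = 0.588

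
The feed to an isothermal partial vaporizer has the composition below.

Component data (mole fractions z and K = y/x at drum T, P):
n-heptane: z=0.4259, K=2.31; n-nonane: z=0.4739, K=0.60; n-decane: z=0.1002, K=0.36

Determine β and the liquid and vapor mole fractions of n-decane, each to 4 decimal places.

β = 0.5124, x_n-decane = 0.1491, y_n-decane = 0.0537

Iterate (Newton) starting at β = 0.5:
  β = 0.5000: g = 0.00586, g' = -0.4741 → β = 0.5124
Converged at β = 0.5124.
Compositions from xᵢ = zᵢ/(1+β(Kᵢ−1)), yᵢ = Kᵢxᵢ:
  n-heptane: x = 0.2548, y = 0.5887
  n-nonane: x = 0.5961, y = 0.3576
  n-decane: x = 0.1491, y = 0.0537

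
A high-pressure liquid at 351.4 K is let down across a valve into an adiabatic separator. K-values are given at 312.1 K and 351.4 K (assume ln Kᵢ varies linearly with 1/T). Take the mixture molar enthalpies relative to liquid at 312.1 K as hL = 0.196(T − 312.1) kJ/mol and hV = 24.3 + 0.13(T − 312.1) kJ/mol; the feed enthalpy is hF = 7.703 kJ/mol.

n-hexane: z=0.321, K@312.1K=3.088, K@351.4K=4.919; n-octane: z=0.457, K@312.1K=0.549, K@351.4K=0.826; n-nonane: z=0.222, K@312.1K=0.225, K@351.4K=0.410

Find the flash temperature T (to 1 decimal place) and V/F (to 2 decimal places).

Adiabatic flash: solve Rachford–Rice at each trial T, then check hF = ψ·hV(T) + (1−ψ)·hL(T).
  T = 312.1 K: K = (3.088, 0.549, 0.225), RR gives ψ = 0.244, H_out = 5.936 kJ/mol
  T = 351.4 K: K = (4.919, 0.826, 0.410), RR gives ψ = 0.738, H_out = 23.721 kJ/mol
  T = 331.8 K: K = (3.954, 0.682, 0.309), RR gives ψ = 0.469, H_out = 14.646 kJ/mol
  T = 322.0 K: K = (3.510, 0.614, 0.265), RR gives ψ = 0.356, H_out = 10.366 kJ/mol
  T = 317.1 K: K = (3.298, 0.582, 0.245), RR gives ψ = 0.301, H_out = 8.201 kJ/mol
  T = 314.6 K: K = (3.192, 0.565, 0.235), RR gives ψ = 0.273, H_out = 7.078 kJ/mol
  T = 315.9 K: K = (3.247, 0.574, 0.240), RR gives ψ = 0.288, H_out = 7.664 kJ/mol
Linear interpolation between T = 315.9 (H_out = 7.664) and T = 317.1 (H_out = 8.201) on hF = 7.703 gives T ≈ 316.0 K, at which ψ = 0.29.

T = 316.0 K, V/F = 0.29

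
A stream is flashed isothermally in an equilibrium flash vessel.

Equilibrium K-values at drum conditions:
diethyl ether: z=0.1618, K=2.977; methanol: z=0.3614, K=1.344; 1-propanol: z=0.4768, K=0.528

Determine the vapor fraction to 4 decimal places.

Rachford–Rice: g(ψ) = Σ zᵢ(Kᵢ−1)/(1+ψ(Kᵢ−1)) = 0.
Feasibility: ΣzᵢKᵢ = 1.2192, Σzᵢ/Kᵢ = 1.2263 — both > 1, two phases present.
Newton–Raphson from ψ = 0.5:
  ψ = 0.5000: g = -0.02763, g' = -0.3731 → ψ = 0.4259
  ψ = 0.4259: g = 0.00040, g' = -0.3853 → ψ = 0.4270
Converged at ψ = 0.4270.

ψ = 0.4270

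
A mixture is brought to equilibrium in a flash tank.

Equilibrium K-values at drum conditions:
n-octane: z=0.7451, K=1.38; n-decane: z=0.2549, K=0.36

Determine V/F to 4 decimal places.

V/F = 0.4934

Rachford–Rice: g(V/F) = Σ zᵢ(Kᵢ−1)/(1+V/F(Kᵢ−1)) = 0.
Check two-phase: ΣzᵢKᵢ = 1.1200 > 1 and Σzᵢ/Kᵢ = 1.2480 > 1, so g(0) = 0.1200 > 0 and g(1) = -0.2480 < 0.
Binary case is linear: z₁(K₁−1)(1+V/F(K₂−1)) + z₂(K₂−1)(1+V/F(K₁−1)) = 0
⇒ V/F = [z₁(K₁−1)+z₂(K₂−1)] / [−(K₁−1)(K₂−1)] = 0.12000/0.24320 = 0.4934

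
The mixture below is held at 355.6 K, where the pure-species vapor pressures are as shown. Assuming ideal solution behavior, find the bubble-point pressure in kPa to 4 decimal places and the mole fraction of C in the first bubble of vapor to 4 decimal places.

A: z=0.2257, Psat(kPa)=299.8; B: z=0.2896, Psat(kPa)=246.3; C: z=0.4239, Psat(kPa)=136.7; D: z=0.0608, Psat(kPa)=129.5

Pbub = 204.8141 kPa, y_C = 0.2829

At the bubble point ψ → 0, so ΣzᵢKᵢ = 1 with Kᵢ = Pᵢˢᵃᵗ/P ⇒ P = ΣzᵢPᵢˢᵃᵗ.
P = 0.2257·299.8 + 0.2896·246.3 + 0.4239·136.7 + 0.0608·129.5 = 204.8141 kPa
yᵢ = zᵢPᵢˢᵃᵗ/P ⇒ y_C = 0.4239·136.7/204.8141 = 0.2829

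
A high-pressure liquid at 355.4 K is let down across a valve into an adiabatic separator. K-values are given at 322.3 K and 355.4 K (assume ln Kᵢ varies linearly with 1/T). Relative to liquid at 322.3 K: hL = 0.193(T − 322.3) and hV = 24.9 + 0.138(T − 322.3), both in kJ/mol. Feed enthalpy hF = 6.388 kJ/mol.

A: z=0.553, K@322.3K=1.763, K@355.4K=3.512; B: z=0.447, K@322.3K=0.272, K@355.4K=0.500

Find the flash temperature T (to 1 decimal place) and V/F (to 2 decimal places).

Adiabatic flash: solve Rachford–Rice at each trial T, then check hF = ψ·hV(T) + (1−ψ)·hL(T).
  T = 322.3 K: K = (1.763, 0.272), RR gives ψ = 0.174, H_out = 4.327 kJ/mol
  T = 355.4 K: K = (3.512, 0.500), RR gives ψ = 0.928, H_out = 27.807 kJ/mol
  T = 338.9 K: K = (2.533, 0.375), RR gives ψ = 0.593, H_out = 17.422 kJ/mol
  T = 330.6 K: K = (2.123, 0.321), RR gives ψ = 0.416, H_out = 11.765 kJ/mol
  T = 326.5 K: K = (1.939, 0.296), RR gives ψ = 0.309, H_out = 8.442 kJ/mol
  T = 324.4 K: K = (1.850, 0.284), RR gives ψ = 0.246, H_out = 6.500 kJ/mol
Linear interpolation between T = 322.3 (H_out = 4.327) and T = 324.4 (H_out = 6.500) on hF = 6.388 gives T ≈ 324.3 K, at which ψ = 0.24.

T = 324.3 K, V/F = 0.24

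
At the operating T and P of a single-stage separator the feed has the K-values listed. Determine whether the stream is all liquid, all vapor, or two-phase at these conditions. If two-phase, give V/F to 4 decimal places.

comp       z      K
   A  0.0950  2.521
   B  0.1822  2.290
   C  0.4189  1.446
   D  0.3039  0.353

two-phase, V/F = 0.6604

ΣzᵢKᵢ = 1.3697; Σzᵢ/Kᵢ = 1.2678.
Both exceed 1, so a two-phase solution exists.
Material balance + equilibrium reduce to Σ zᵢ(Kᵢ−1)/(1+ψ(Kᵢ−1)) = 0.
Newton iteration, ψ⁰ = 0.5:
  ψ = 0.5000: g = 0.08707, g' = -0.5166 → ψ = 0.6685
  ψ = 0.6685: g = -0.00474, g' = -0.5860 → ψ = 0.6605
  ψ = 0.6605: g = -0.00002, g' = -0.5807 → ψ = 0.6604
Converged at ψ = 0.6604.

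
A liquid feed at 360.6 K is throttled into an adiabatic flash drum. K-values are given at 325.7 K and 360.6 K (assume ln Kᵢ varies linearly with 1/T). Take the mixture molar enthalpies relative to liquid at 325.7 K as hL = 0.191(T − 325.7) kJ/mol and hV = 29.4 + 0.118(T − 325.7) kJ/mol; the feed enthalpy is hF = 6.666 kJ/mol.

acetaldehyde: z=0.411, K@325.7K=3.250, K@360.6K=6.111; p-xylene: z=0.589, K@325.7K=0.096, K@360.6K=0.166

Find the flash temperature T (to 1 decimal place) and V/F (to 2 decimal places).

Adiabatic flash: solve Rachford–Rice at each trial T, then check hF = ψ·hV(T) + (1−ψ)·hL(T).
  T = 325.7 K: K = (3.250, 0.096), RR gives ψ = 0.193, H_out = 5.670 kJ/mol
  T = 360.6 K: K = (6.111, 0.166), RR gives ψ = 0.378, H_out = 16.804 kJ/mol
  T = 343.1 K: K = (4.525, 0.128), RR gives ψ = 0.304, H_out = 11.880 kJ/mol
  T = 334.4 K: K = (3.851, 0.111), RR gives ψ = 0.256, H_out = 9.021 kJ/mol
  T = 330.0 K: K = (3.538, 0.103), RR gives ψ = 0.226, H_out = 7.404 kJ/mol
  T = 327.9 K: K = (3.395, 0.100), RR gives ψ = 0.211, H_out = 6.579 kJ/mol
Linear interpolation between T = 327.9 (H_out = 6.579) and T = 330.0 (H_out = 7.404) on hF = 6.666 gives T ≈ 328.1 K, at which ψ = 0.21.

T = 328.1 K, V/F = 0.21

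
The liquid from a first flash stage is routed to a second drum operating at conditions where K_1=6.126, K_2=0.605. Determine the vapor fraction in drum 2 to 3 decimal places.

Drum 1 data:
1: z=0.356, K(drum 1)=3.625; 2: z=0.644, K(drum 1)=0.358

V/F (drum 2) = 0.341

Drum 1:
Material balance + equilibrium reduce to Σ zᵢ(Kᵢ−1)/(1+ψ₁(Kᵢ−1)) = 0.
g(0) = ΣzᵢKᵢ − 1 = 0.521 and g(1) = 1 − Σzᵢ/Kᵢ = -0.897, so a root lies in (0, 1).
Iterate (Newton) starting at ψ₁ = 0.5:
  ψ₁ = 0.500: g = -0.2048, g' = -1.034 → ψ₁ = 0.302
  ψ₁ = 0.302: g = 0.0084, g' = -1.172 → ψ₁ = 0.309
Converged at ψ₁ = 0.309.
Drum-1 compositions:
  1: x = 0.197, y = 0.712
  2: x = 0.803, y = 0.288
Drum-2 feed = drum-1 liquid: z₂ = (0.1965, 0.8035).
Drum 2:
Newton–Raphson from ψ₂ = 0.56:
  ψ₂ = 0.560: g = -0.1473, g' = -0.551 → ψ₂ = 0.293
  ψ₂ = 0.293: g = 0.0438, g' = -0.986 → ψ₂ = 0.337
  ψ₂ = 0.337: g = 0.0029, g' = -0.860 → ψ₂ = 0.341
Converged at ψ₂ = 0.341.
  1: x = 0.072, y = 0.438
  2: x = 0.928, y = 0.562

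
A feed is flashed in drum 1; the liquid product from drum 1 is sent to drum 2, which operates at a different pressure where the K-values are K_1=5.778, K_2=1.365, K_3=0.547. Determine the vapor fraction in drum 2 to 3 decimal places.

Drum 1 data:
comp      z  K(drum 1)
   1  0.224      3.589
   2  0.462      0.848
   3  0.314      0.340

Drum 1:
Let ψ₁ = V/F and solve Σ zᵢ(Kᵢ−1)/(1+ψ₁(Kᵢ−1)) = 0.
g(0) = ΣzᵢKᵢ − 1 = 0.302 and g(1) = 1 − Σzᵢ/Kᵢ = -0.531, so a root lies in (0, 1).
Newton iteration, ψ₁⁰ = 0.5:
  ψ₁ = 0.500: g = -0.1326, g' = -0.602 → ψ₁ = 0.280
  ψ₁ = 0.280: g = 0.0087, g' = -0.722 → ψ₁ = 0.292
Converged at ψ₁ = 0.292.
Drum-1 compositions:
  1: x = 0.128, y = 0.458
  2: x = 0.483, y = 0.410
  3: x = 0.389, y = 0.132
Drum-2 feed = drum-1 liquid: z₂ = (0.1275, 0.4835, 0.3890).
Drum 2:
Let ψ₂ = V/F and solve Σ zᵢ(Kᵢ−1)/(1+ψ₂(Kᵢ−1)) = 0.
g(0) = ΣzᵢKᵢ − 1 = 0.610 and g(1) = 1 − Σzᵢ/Kᵢ = -0.087, so a root lies in (0, 1).
Iterate (Newton) starting at ψ₂ = 0.5:
  ψ₂ = 0.500: g = 0.1012, g' = -0.433 → ψ₂ = 0.734
  ψ₂ = 0.734: g = 0.0105, g' = -0.363 → ψ₂ = 0.763
Converged at ψ₂ = 0.763.
  1: x = 0.027, y = 0.159
  2: x = 0.378, y = 0.516
  3: x = 0.594, y = 0.325

V/F (drum 2) = 0.763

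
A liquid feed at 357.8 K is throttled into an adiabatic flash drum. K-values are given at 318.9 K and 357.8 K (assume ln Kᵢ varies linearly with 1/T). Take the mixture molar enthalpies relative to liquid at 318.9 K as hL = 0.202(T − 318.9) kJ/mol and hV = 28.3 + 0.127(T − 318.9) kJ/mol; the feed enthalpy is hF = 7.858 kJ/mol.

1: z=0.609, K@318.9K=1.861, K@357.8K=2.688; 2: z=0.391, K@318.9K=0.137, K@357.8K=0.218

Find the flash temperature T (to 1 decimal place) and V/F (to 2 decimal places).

T = 320.3 K, V/F = 0.27

Adiabatic flash: solve Rachford–Rice at each trial T, then check hF = ψ·hV(T) + (1−ψ)·hL(T).
  T = 318.9 K: K = (1.861, 0.137), RR gives ψ = 0.252, H_out = 7.119 kJ/mol
  T = 357.8 K: K = (2.688, 0.218), RR gives ψ = 0.547, H_out = 21.746 kJ/mol
  T = 338.4 K: K = (2.261, 0.175), RR gives ψ = 0.428, H_out = 15.437 kJ/mol
  T = 328.6 K: K = (2.056, 0.155), RR gives ψ = 0.351, H_out = 11.635 kJ/mol
  T = 323.8 K: K = (1.959, 0.146), RR gives ψ = 0.305, H_out = 9.521 kJ/mol
  T = 321.4 K: K = (1.911, 0.142), RR gives ψ = 0.280, H_out = 8.379 kJ/mol
  T = 320.1 K: K = (1.885, 0.139), RR gives ψ = 0.266, H_out = 7.734 kJ/mol
Linear interpolation between T = 320.1 (H_out = 7.734) and T = 321.4 (H_out = 8.379) on hF = 7.858 gives T ≈ 320.3 K, at which ψ = 0.27.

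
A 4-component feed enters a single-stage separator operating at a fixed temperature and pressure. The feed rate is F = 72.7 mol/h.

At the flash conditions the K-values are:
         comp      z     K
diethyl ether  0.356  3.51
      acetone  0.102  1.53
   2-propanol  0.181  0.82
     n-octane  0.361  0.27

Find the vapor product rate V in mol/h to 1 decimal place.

Newton iteration, β⁰ = 0.44:
  β = 0.440: g = 0.0448, g' = -0.950 → β = 0.487
Converged at β = 0.487.
Then V = β·F = 0.4875·72.7 = 35.4 mol/h and L = F − V = 37.3 mol/h.

V = 35.4 mol/h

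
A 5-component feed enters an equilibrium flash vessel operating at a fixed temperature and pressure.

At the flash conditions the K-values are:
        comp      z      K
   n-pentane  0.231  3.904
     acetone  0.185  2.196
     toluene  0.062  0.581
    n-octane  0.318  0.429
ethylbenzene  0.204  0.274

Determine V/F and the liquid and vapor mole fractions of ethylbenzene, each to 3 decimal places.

Material balance + equilibrium reduce to Σ zᵢ(Kᵢ−1)/(1+V/F(Kᵢ−1)) = 0.
Feasibility: ΣzᵢKᵢ = 1.536, Σzᵢ/Kᵢ = 1.736 — both > 1, two phases present.
Iterate (Newton) starting at V/F = 0.49:
  V/F = 0.490: g = -0.0983, g' = -0.913 → V/F = 0.382
  V/F = 0.382: g = 0.0015, g' = -0.953 → V/F = 0.384
Converged at V/F = 0.384.
Compositions from xᵢ = zᵢ/(1+V/F(Kᵢ−1)), yᵢ = Kᵢxᵢ:
  n-pentane: x = 0.109, y = 0.426
  acetone: x = 0.127, y = 0.278
  toluene: x = 0.074, y = 0.043
  n-octane: x = 0.407, y = 0.175
  ethylbenzene: x = 0.283, y = 0.077

V/F = 0.384, x_ethylbenzene = 0.283, y_ethylbenzene = 0.077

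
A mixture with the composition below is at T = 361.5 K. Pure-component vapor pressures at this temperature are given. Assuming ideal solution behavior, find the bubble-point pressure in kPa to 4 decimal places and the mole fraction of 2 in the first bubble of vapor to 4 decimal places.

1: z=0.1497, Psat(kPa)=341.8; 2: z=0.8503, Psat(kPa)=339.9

At the bubble point ψ → 0, so ΣzᵢKᵢ = 1 with Kᵢ = Pᵢˢᵃᵗ/P ⇒ P = ΣzᵢPᵢˢᵃᵗ.
P = 0.1497·341.8 + 0.8503·339.9 = 340.1844 kPa
yᵢ = zᵢPᵢˢᵃᵗ/P ⇒ y_2 = 0.8503·339.9/340.1844 = 0.8496

Pbub = 340.1844 kPa, y_2 = 0.8496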